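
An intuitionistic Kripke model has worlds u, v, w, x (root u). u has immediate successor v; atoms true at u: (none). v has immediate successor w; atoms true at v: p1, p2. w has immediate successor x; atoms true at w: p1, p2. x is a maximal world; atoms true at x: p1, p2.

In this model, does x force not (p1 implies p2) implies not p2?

Yes

x forces not (p1 implies p2) implies not p2 vacuously: no world accessible from x forces the antecedent not (p1 implies p2).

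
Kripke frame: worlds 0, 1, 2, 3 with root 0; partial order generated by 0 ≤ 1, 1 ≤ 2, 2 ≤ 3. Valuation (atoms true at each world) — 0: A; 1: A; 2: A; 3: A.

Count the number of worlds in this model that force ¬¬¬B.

0: forces it.
1: forces it.
2: forces it.
3: forces it.
Worlds forcing the formula: {0, 1, 2, 3}.

4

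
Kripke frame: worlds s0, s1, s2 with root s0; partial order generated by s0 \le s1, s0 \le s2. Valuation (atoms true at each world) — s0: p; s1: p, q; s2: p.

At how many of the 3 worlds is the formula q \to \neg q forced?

1

s0: does not force it — s0 \nVdash q \to \neg q: at the accessible world s1, s1 \Vdash q but s1 \nVdash \neg q.
s1: does not force it — s1 \nVdash q \to \neg q: already at s1 itself, s1 \Vdash q but s1 \nVdash \neg q.
s2: forces it.
Worlds forcing the formula: {s2}.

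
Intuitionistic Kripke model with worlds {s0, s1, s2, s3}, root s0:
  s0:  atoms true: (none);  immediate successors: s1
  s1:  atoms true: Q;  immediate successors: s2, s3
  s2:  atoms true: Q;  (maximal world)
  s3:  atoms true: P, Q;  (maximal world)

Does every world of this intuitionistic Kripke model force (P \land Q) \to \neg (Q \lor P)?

No

Not every world: s0 \nVdash (P \land Q) \to \neg (Q \lor P).
s0 \nVdash (P \land Q) \to \neg (Q \lor P): at the accessible world s3, s3 \Vdash P \land Q but s3 \nVdash \neg (Q \lor P).
s3 \nVdash \neg (Q \lor P) since s3 is accessible from s3 and s3 \Vdash Q \lor P.
s3 \Vdash Q \lor P via the disjunct Q.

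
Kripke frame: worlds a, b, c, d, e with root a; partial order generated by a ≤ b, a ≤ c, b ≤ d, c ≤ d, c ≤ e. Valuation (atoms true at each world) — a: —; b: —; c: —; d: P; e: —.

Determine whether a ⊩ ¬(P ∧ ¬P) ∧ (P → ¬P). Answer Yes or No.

a ⊮ ¬(P ∧ ¬P) ∧ (P → ¬P) since a fails P → ¬P.

No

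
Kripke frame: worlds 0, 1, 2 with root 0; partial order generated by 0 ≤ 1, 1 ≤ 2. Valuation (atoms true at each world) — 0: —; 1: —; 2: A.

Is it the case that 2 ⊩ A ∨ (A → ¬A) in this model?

2 ⊩ A ∨ (A → ¬A) via the disjunct A.

Yes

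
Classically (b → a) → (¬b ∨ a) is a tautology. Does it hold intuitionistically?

No

This is the material-implication-as-disjunction principle, which is not intuitionistically valid.
A Kripke countermodel: worlds u0, u1; order generated by u0 ≤ u1; atoms true at each world — u0:{}; u1:{a,b}.
u0 ⊮ (b → a) → (¬b ∨ a): already at u0 itself, u0 ⊩ b → a but u0 ⊮ ¬b ∨ a.
u0 ⊮ ¬b ∨ a: neither disjunct is forced at u0.
u0 ⊮ ¬b since u1 is accessible from u0 and u1 ⊩ b.
So the root u0 does not force the formula.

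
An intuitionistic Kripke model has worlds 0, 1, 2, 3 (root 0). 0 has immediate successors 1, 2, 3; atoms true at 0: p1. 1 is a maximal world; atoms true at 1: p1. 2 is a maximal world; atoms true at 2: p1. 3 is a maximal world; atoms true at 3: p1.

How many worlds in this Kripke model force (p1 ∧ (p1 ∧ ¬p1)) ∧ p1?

0: does not force it — 0 ⊮ (p1 ∧ (p1 ∧ ¬p1)) ∧ p1 since 0 fails p1 ∧ (p1 ∧ ¬p1).
1: does not force it.
2: does not force it.
3: does not force it.
Worlds forcing the formula: { }.

0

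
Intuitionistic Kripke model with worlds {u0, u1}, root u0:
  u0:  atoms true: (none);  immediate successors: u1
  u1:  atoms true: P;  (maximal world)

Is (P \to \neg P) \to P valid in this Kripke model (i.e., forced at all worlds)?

u0 \Vdash (P \to \neg P) \to P vacuously: no world accessible from u0 forces the antecedent P \to \neg P.
Since the root u0 forces (P \to \neg P) \to P and forcing is persistent (monotone upward), every world forces it.

Yes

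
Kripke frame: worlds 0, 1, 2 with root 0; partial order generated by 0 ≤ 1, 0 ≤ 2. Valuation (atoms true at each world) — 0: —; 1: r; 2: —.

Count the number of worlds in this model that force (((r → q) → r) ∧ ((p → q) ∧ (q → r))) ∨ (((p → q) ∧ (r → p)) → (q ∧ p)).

0: does not force it — 0 ⊮ (((r → q) → r) ∧ ((p → q) ∧ (q → r))) ∨ (((p → q) ∧ (r → p)) → (q ∧ p)): neither disjunct is forced at 0.
1: forces it.
2: does not force it.
Worlds forcing the formula: {1}.

1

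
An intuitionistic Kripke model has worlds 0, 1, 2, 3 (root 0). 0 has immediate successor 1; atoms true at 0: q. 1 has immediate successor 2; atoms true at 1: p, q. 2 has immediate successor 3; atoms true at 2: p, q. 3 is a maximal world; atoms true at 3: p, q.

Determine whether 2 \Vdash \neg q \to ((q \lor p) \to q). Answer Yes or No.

2 \Vdash \neg q \to ((q \lor p) \to q) vacuously: no world accessible from 2 forces the antecedent \neg q.

Yes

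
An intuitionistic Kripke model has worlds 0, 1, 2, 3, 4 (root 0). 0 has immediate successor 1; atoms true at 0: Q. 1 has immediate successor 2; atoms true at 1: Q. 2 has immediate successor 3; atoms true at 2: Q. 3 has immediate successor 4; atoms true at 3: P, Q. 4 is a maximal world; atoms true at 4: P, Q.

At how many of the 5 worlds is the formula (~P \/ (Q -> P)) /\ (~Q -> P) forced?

2

0: does not force it — 0 ||-/- (~P \/ (Q -> P)) /\ (~Q -> P) since 0 fails ~P \/ (Q -> P).
1: does not force it — 1 ||-/- (~P \/ (Q -> P)) /\ (~Q -> P) since 1 fails ~P \/ (Q -> P).
2: does not force it — 2 ||-/- (~P \/ (Q -> P)) /\ (~Q -> P) since 2 fails ~P \/ (Q -> P).
3: forces it.
4: forces it.
Worlds forcing the formula: {3, 4}.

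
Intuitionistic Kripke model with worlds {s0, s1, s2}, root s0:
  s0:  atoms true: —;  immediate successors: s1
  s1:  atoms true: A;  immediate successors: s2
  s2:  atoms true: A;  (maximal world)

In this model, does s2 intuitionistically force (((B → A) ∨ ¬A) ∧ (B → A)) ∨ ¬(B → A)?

Yes

s2 ⊩ (((B → A) ∨ ¬A) ∧ (B → A)) ∨ ¬(B → A) via the disjunct ((B → A) ∨ ¬A) ∧ (B → A).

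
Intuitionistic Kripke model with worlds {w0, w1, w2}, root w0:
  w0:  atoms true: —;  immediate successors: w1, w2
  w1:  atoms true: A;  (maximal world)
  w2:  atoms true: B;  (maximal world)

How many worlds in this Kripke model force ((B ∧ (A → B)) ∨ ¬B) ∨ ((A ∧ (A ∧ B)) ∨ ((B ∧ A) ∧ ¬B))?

2

w0: does not force it — w0 ⊮ ((B ∧ (A → B)) ∨ ¬B) ∨ ((A ∧ (A ∧ B)) ∨ ((B ∧ A) ∧ ¬B)): neither disjunct is forced at w0.
w1: forces it.
w2: forces it.
Worlds forcing the formula: {w1, w2}.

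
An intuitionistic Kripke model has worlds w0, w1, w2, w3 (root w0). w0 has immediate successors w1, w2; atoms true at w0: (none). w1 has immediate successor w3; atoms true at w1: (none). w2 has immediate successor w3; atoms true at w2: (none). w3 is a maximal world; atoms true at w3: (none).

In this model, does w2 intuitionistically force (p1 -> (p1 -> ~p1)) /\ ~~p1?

w2 ||-/- (p1 -> (p1 -> ~p1)) /\ ~~p1 since w2 fails ~~p1.

No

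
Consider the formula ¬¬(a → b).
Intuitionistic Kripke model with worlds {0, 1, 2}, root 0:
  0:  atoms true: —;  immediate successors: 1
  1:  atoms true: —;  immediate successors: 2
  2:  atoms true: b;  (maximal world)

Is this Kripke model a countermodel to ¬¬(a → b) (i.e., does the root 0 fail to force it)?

0 ⊩ ¬¬(a → b): no world accessible from 0 forces ¬(a → b).
So the root 0 forces ¬¬(a → b); the model is not a countermodel.

No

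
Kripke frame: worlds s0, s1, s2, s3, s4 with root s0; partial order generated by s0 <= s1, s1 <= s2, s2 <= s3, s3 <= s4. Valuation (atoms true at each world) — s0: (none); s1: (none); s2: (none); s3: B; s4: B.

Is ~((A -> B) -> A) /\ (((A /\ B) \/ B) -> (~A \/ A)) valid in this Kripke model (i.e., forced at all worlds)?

s0 ||- ~((A -> B) -> A) /\ (((A /\ B) \/ B) -> (~A \/ A)) since s0 forces both conjuncts.
Since the root s0 forces ~((A -> B) -> A) /\ (((A /\ B) \/ B) -> (~A \/ A)) and forcing is persistent (monotone upward), every world forces it.

Yes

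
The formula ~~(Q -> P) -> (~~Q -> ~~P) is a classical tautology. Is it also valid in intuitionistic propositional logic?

Yes

This is the distribution of double negation over implication, which is intuitionistically derivable.
Assume ~~(Q -> P) and ~~Q; suppose ~P. Then Q -> P would give ~Q (by contraposition), contradicting ~~Q; so ~(Q -> P), contradicting ~~(Q -> P). Hence ~~P.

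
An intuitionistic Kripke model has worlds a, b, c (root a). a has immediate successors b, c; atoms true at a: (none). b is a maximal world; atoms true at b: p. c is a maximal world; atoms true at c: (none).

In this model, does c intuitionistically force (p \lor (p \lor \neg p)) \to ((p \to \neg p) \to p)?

No

c \nVdash (p \lor (p \lor \neg p)) \to ((p \to \neg p) \to p): already at c itself, c \Vdash p \lor (p \lor \neg p) but c \nVdash (p \to \neg p) \to p.
c \nVdash (p \to \neg p) \to p: already at c itself, c \Vdash p \to \neg p but c \nVdash p.
c lacks atom p, so c \nVdash p.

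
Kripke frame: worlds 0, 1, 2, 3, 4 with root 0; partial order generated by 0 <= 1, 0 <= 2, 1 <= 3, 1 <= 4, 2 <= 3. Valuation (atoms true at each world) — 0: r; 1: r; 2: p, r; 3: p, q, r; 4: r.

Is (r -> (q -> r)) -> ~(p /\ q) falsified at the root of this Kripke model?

0 ||-/- (r -> (q -> r)) -> ~(p /\ q): already at 0 itself, 0 ||- r -> (q -> r) but 0 ||-/- ~(p /\ q).
0 ||-/- ~(p /\ q) since 3 is accessible from 0 and 3 ||- p /\ q.
3 ||- p /\ q since 3 forces both conjuncts.
So the root 0 does not force (r -> (q -> r)) -> ~(p /\ q); the model is a countermodel.

Yes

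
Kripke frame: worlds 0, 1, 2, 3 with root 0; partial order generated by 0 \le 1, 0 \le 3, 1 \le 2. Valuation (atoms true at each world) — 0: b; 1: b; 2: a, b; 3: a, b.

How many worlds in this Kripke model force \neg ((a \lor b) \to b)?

0

0: does not force it — 0 \nVdash \neg ((a \lor b) \to b) since 0 is accessible from 0 and 0 \Vdash (a \lor b) \to b.
1: does not force it — 1 \nVdash \neg ((a \lor b) \to b) since 1 is accessible from 1 and 1 \Vdash (a \lor b) \to b.
2: does not force it.
3: does not force it.
Worlds forcing the formula: { }.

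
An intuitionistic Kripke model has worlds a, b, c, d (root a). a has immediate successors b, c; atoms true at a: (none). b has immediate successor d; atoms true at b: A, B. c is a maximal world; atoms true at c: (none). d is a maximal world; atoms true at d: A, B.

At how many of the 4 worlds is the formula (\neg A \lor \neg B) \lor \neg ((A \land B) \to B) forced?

1

a: does not force it — a \nVdash (\neg A \lor \neg B) \lor \neg ((A \land B) \to B): neither disjunct is forced at a.
b: does not force it — b \nVdash (\neg A \lor \neg B) \lor \neg ((A \land B) \to B): neither disjunct is forced at b.
c: forces it.
d: does not force it.
Worlds forcing the formula: {c}.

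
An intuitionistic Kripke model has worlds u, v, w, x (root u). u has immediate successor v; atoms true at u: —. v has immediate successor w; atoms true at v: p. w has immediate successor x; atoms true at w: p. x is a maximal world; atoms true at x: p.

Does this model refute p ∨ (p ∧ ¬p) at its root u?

Yes

u ⊮ p ∨ (p ∧ ¬p): neither disjunct is forced at u.
u lacks atom p, so u ⊮ p.
So the root u does not force p ∨ (p ∧ ¬p); the model is a countermodel.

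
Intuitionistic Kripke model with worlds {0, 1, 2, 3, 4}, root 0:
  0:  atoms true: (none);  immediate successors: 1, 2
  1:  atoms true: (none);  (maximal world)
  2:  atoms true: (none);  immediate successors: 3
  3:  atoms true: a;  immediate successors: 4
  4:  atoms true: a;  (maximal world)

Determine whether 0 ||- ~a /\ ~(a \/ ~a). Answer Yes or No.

0 ||-/- ~a /\ ~(a \/ ~a) since 0 fails ~a.

No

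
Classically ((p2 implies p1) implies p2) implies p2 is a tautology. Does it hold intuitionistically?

No

This is Peirce's law, which is not intuitionistically valid.
A Kripke countermodel: worlds a, b; order generated by a <= b; atoms true at each world — a:{}; b:{p2}.
a does not force ((p2 implies p1) implies p2) implies p2: already at a itself, a forces (p2 implies p1) implies p2 but a does not force p2.
a lacks atom p2, so a does not force p2.
So the root a does not force the formula.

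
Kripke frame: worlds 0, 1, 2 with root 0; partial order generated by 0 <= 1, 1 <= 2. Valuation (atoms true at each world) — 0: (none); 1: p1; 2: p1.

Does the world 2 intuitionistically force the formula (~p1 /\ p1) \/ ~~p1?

Yes

2 ||- (~p1 /\ p1) \/ ~~p1 via the disjunct ~~p1.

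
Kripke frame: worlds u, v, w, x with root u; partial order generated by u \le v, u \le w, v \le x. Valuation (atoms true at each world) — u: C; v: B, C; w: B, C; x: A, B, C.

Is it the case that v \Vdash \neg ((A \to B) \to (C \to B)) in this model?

v \nVdash \neg ((A \to B) \to (C \to B)) since v is accessible from v and v \Vdash (A \to B) \to (C \to B).
v \Vdash (A \to B) \to (C \to B): every world accessible from v that forces A \to B (namely v, x) also forces C \to B.

No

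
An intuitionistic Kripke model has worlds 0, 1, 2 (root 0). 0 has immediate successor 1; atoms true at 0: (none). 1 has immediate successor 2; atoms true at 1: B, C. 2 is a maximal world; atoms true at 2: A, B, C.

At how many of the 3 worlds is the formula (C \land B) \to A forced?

1

0: does not force it — 0 \nVdash (C \land B) \to A: at the accessible world 1, 1 \Vdash C \land B but 1 \nVdash A.
1: does not force it — 1 \nVdash (C \land B) \to A: already at 1 itself, 1 \Vdash C \land B but 1 \nVdash A.
2: forces it.
Worlds forcing the formula: {2}.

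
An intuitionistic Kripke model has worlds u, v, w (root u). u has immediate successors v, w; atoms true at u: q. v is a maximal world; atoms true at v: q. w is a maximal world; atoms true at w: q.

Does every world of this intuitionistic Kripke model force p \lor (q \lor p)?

Yes

u \Vdash p \lor (q \lor p) via the disjunct q \lor p.
Since the root u forces p \lor (q \lor p) and forcing is persistent (monotone upward), every world forces it.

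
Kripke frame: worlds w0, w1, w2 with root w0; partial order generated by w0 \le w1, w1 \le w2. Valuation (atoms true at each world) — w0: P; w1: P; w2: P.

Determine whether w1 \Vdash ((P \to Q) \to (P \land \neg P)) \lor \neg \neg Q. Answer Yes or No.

w1 \Vdash ((P \to Q) \to (P \land \neg P)) \lor \neg \neg Q via the disjunct (P \to Q) \to (P \land \neg P).

Yes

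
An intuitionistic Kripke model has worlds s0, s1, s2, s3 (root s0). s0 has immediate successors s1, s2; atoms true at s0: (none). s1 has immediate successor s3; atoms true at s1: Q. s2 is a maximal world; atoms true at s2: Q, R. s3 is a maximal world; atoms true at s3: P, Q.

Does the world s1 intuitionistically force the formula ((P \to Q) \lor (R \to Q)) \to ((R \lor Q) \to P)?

No

s1 \nVdash ((P \to Q) \lor (R \to Q)) \to ((R \lor Q) \to P): already at s1 itself, s1 \Vdash (P \to Q) \lor (R \to Q) but s1 \nVdash (R \lor Q) \to P.
s1 \nVdash (R \lor Q) \to P: already at s1 itself, s1 \Vdash R \lor Q but s1 \nVdash P.
s1 lacks atom P, so s1 \nVdash P.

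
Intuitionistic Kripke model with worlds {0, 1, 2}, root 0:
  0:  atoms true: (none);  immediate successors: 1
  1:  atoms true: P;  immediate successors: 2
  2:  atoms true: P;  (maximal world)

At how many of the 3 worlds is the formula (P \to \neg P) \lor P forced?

0: does not force it — 0 \nVdash (P \to \neg P) \lor P: neither disjunct is forced at 0.
1: forces it.
2: forces it.
Worlds forcing the formula: {1, 2}.

2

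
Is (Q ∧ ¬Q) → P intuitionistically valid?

Yes

This is an instance of ex falso quodlibet, which is intuitionistically derivable.
No world can force both Q and ¬Q, so the antecedent Q ∧ ¬Q is never forced and the implication holds vacuously at every world.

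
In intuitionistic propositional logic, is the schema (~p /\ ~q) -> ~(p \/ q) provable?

Yes

This is a constructively valid De Morgan direction (conjunction of negations to negated disjunction), which is intuitionistically derivable.
If both ~p and ~q hold at a world, no accessible world forces p or forces q, so none forces p \/ q.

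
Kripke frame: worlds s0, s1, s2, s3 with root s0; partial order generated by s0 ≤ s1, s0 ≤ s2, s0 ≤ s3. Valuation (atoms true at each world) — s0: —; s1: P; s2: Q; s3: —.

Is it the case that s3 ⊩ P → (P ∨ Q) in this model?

Yes

s3 ⊩ P → (P ∨ Q) vacuously: no world accessible from s3 forces the antecedent P.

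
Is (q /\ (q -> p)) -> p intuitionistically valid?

This is modus ponens in implicational form, which is intuitionistically derivable.
If a world forces q and q -> p, then applying the implication at that world (which is accessible from itself) gives p.

Yes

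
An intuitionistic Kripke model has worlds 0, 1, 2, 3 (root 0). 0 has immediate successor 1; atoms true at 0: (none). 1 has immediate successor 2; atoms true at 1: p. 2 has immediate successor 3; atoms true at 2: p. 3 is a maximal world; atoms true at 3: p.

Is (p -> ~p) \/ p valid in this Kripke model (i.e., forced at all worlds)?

No

Not every world: 0 ||-/- (p -> ~p) \/ p.
0 ||-/- (p -> ~p) \/ p: neither disjunct is forced at 0.
0 ||-/- p -> ~p: at the accessible world 1, 1 ||- p but 1 ||-/- ~p.
1 ||-/- ~p since 1 is accessible from 1 and 1 ||- p.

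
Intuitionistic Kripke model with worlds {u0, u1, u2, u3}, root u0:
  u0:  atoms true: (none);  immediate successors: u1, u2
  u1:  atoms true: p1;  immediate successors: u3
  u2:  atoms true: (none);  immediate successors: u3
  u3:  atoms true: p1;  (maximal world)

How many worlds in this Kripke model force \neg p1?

u0: does not force it — u0 \nVdash \neg p1 since u1 is accessible from u0 and u1 \Vdash p1.
u1: does not force it — u1 \nVdash \neg p1 since u1 is accessible from u1 and u1 \Vdash p1.
u2: does not force it.
u3: does not force it.
Worlds forcing the formula: { }.

0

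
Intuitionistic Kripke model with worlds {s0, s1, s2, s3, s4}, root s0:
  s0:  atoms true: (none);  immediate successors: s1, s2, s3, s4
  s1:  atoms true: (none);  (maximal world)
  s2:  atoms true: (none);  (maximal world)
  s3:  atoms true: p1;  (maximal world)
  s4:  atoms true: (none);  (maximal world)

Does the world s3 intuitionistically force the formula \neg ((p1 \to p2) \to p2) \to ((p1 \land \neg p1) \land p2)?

s3 \Vdash \neg ((p1 \to p2) \to p2) \to ((p1 \land \neg p1) \land p2) vacuously: no world accessible from s3 forces the antecedent \neg ((p1 \to p2) \to p2).

Yes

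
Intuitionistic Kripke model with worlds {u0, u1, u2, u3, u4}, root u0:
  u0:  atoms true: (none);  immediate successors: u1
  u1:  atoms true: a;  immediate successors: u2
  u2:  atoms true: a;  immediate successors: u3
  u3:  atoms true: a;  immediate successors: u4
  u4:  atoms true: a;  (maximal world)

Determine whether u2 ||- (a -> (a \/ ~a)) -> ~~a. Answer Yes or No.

Yes

u2 ||- (a -> (a \/ ~a)) -> ~~a: every world accessible from u2 that forces a -> (a \/ ~a) (namely u2, u3, u4) also forces ~~a.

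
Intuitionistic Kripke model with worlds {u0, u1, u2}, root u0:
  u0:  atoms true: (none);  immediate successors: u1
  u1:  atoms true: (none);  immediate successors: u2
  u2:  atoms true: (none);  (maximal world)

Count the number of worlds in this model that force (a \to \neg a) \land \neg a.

u0: forces it.
u1: forces it.
u2: forces it.
Worlds forcing the formula: {u0, u1, u2}.

3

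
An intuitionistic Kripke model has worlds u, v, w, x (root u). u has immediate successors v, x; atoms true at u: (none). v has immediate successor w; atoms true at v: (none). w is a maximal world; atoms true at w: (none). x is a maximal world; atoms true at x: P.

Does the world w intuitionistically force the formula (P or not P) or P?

Yes

w forces (P or not P) or P via the disjunct P or not P.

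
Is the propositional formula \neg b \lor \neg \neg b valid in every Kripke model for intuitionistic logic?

This is the weak law of excluded middle, which is not intuitionistically valid.
A Kripke countermodel: worlds u, v, w; order generated by u \le v, u \le w; atoms true at each world — u:{}; v:{b}; w:{}.
u \nVdash \neg b \lor \neg \neg b: neither disjunct is forced at u.
u \nVdash \neg b since v is accessible from u and v \Vdash b.
So the root u does not force the formula.

No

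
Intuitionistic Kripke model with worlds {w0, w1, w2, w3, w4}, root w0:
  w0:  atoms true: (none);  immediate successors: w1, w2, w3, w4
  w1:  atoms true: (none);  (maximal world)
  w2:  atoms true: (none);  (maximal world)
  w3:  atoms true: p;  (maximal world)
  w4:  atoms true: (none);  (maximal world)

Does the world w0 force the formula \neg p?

No

w0 \nVdash \neg p since w3 is accessible from w0 and w3 \Vdash p.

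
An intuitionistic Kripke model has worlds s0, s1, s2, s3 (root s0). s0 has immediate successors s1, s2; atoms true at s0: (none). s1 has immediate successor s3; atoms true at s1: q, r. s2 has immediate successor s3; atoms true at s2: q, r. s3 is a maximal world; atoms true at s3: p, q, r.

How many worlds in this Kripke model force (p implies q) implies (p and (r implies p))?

s0: does not force it — s0 does not force (p implies q) implies (p and (r implies p)): already at s0 itself, s0 forces p implies q but s0 does not force p and (r implies p).
s1: does not force it.
s2: does not force it.
s3: forces it.
Worlds forcing the formula: {s3}.

1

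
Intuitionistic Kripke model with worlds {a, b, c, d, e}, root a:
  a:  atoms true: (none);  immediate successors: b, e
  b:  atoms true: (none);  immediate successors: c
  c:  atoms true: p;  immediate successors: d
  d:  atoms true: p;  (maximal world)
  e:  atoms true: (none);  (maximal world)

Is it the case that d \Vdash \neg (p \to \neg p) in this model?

d \Vdash \neg (p \to \neg p): no world accessible from d forces p \to \neg p.

Yes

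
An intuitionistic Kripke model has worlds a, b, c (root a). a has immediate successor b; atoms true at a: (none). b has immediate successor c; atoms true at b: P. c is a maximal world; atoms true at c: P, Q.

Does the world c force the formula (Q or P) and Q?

Yes

c forces (Q or P) and Q since c forces both conjuncts.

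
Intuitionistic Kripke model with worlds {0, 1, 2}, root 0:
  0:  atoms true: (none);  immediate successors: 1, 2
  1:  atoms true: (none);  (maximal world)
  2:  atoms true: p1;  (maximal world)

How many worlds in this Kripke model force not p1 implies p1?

0: does not force it — 0 does not force not p1 implies p1: at the accessible world 1, 1 forces not p1 but 1 does not force p1.
1: does not force it.
2: forces it.
Worlds forcing the formula: {2}.

1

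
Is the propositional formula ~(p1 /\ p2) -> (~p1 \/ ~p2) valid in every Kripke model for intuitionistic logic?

This is the constructively invalid direction of De Morgan's law for conjunction, which is not intuitionistically valid.
A Kripke countermodel: worlds s0, s1, s2; order generated by s0 <= s1, s0 <= s2; atoms true at each world — s0:{}; s1:{p1}; s2:{p2}.
s0 ||-/- ~(p1 /\ p2) -> (~p1 \/ ~p2): already at s0 itself, s0 ||- ~(p1 /\ p2) but s0 ||-/- ~p1 \/ ~p2.
s0 ||-/- ~p1 \/ ~p2: neither disjunct is forced at s0.
s0 ||-/- ~p1 since s1 is accessible from s0 and s1 ||- p1.
So the root s0 does not force the formula.

No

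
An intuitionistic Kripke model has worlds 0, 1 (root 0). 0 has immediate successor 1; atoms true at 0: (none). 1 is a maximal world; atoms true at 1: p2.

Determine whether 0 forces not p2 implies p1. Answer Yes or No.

0 forces not p2 implies p1 vacuously: no world accessible from 0 forces the antecedent not p2.

Yes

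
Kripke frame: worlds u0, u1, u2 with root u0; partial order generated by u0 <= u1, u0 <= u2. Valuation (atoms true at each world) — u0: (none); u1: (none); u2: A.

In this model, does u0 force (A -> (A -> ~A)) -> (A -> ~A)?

u0 ||- (A -> (A -> ~A)) -> (A -> ~A): every world accessible from u0 that forces A -> (A -> ~A) (namely u1) also forces A -> ~A.

Yes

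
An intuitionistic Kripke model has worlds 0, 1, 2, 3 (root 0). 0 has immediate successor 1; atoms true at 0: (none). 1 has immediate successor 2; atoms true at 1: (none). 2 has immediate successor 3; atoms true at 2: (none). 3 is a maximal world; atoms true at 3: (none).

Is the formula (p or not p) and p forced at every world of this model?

No

Not every world: 0 does not force (p or not p) and p.
0 does not force (p or not p) and p since 0 fails p.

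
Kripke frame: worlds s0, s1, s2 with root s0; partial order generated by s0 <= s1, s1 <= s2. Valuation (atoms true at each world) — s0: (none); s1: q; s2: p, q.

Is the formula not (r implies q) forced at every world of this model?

Not every world: s0 does not force not (r implies q).
s0 does not force not (r implies q) since s0 is accessible from s0 and s0 forces r implies q.
s0 forces r implies q vacuously: no world accessible from s0 forces the antecedent r.

No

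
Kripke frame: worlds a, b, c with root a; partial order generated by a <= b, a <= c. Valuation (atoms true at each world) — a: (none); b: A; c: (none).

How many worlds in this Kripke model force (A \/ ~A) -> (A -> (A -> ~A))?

a: does not force it — a ||-/- (A \/ ~A) -> (A -> (A -> ~A)): at the accessible world b, b ||- A \/ ~A but b ||-/- A -> (A -> ~A).
b: does not force it — b ||-/- (A \/ ~A) -> (A -> (A -> ~A)): already at b itself, b ||- A \/ ~A but b ||-/- A -> (A -> ~A).
c: forces it.
Worlds forcing the formula: {c}.

1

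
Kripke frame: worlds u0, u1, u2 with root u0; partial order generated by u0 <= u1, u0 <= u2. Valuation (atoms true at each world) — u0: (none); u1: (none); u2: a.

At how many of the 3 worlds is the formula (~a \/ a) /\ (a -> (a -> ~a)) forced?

u0: does not force it — u0 ||-/- (~a \/ a) /\ (a -> (a -> ~a)) since u0 fails ~a \/ a.
u1: forces it.
u2: does not force it — u2 ||-/- (~a \/ a) /\ (a -> (a -> ~a)) since u2 fails a -> (a -> ~a).
Worlds forcing the formula: {u1}.

1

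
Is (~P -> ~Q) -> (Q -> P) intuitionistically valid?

No

This is the converse of contraposition, which is not intuitionistically valid.
A Kripke countermodel: worlds w0, w1; order generated by w0 <= w1; atoms true at each world — w0:{Q}; w1:{P,Q}.
w0 ||-/- (~P -> ~Q) -> (Q -> P): already at w0 itself, w0 ||- ~P -> ~Q but w0 ||-/- Q -> P.
w0 ||-/- Q -> P: already at w0 itself, w0 ||- Q but w0 ||-/- P.
w0 lacks atom P, so w0 ||-/- P.
So the root w0 does not force the formula.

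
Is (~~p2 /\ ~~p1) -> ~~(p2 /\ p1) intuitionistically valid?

Yes

This is the distribution of double negation over conjunction, which is intuitionistically derivable.
Assume ~~p2, ~~p1, and ~(p2 /\ p1). From p2 we'd get ~p1 (since p2 /\ p1 is refuted), contradicting ~~p1; so ~p2, contradicting ~~p2.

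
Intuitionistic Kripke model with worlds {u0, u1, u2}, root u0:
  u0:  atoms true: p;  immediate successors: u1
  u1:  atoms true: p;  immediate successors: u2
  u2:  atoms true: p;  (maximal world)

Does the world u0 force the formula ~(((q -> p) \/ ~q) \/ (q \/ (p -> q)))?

No

u0 ||-/- ~(((q -> p) \/ ~q) \/ (q \/ (p -> q))) since u0 is accessible from u0 and u0 ||- ((q -> p) \/ ~q) \/ (q \/ (p -> q)).
u0 ||- ((q -> p) \/ ~q) \/ (q \/ (p -> q)) via the disjunct (q -> p) \/ ~q.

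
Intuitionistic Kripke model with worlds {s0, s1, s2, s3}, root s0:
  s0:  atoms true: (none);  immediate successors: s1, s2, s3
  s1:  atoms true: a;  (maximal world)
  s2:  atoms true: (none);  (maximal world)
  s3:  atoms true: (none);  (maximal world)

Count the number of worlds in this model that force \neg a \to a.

1

s0: does not force it — s0 \nVdash \neg a \to a: at the accessible world s2, s2 \Vdash \neg a but s2 \nVdash a.
s1: forces it.
s2: does not force it — s2 \nVdash \neg a \to a: already at s2 itself, s2 \Vdash \neg a but s2 \nVdash a.
s3: does not force it — s3 \nVdash \neg a \to a: already at s3 itself, s3 \Vdash \neg a but s3 \nVdash a.
Worlds forcing the formula: {s1}.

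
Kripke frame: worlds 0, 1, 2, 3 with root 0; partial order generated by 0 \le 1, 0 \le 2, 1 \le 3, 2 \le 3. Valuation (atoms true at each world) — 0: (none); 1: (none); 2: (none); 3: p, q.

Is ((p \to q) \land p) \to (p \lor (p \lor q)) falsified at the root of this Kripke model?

0 \Vdash ((p \to q) \land p) \to (p \lor (p \lor q)): every world accessible from 0 that forces (p \to q) \land p (namely 3) also forces p \lor (p \lor q).
So the root 0 forces ((p \to q) \land p) \to (p \lor (p \lor q)); the model is not a countermodel.

No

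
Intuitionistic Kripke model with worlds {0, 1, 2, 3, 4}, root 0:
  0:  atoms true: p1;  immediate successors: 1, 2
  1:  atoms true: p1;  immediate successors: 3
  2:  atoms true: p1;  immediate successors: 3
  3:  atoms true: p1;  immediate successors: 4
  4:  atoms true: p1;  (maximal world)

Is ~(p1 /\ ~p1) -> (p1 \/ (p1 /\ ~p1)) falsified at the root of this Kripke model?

0 ||- ~(p1 /\ ~p1) -> (p1 \/ (p1 /\ ~p1)): every world accessible from 0 that forces ~(p1 /\ ~p1) (namely 0, 1, 2, 3, 4) also forces p1 \/ (p1 /\ ~p1).
So the root 0 forces ~(p1 /\ ~p1) -> (p1 \/ (p1 /\ ~p1)); the model is not a countermodel.

No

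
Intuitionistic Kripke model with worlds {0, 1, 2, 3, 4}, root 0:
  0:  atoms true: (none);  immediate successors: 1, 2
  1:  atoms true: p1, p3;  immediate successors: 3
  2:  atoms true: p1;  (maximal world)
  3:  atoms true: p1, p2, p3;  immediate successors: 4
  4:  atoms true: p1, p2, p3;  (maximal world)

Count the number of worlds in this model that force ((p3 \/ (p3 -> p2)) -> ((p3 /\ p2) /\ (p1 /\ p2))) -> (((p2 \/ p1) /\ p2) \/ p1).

5

0: forces it.
1: forces it.
2: forces it.
3: forces it.
4: forces it.
Worlds forcing the formula: {0, 1, 2, 3, 4}.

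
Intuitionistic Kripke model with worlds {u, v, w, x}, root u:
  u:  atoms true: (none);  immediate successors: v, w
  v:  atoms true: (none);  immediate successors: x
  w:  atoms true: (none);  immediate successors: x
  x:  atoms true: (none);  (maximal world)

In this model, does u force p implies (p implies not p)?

Yes

u forces p implies (p implies not p) vacuously: no world accessible from u forces the antecedent p.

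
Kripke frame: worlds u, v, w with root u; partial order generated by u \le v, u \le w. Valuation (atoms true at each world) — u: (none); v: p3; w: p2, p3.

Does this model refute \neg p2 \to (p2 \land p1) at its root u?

Yes

u \nVdash \neg p2 \to (p2 \land p1): at the accessible world v, v \Vdash \neg p2 but v \nVdash p2 \land p1.
v \nVdash p2 \land p1 since v fails p2.
So the root u does not force \neg p2 \to (p2 \land p1); the model is a countermodel.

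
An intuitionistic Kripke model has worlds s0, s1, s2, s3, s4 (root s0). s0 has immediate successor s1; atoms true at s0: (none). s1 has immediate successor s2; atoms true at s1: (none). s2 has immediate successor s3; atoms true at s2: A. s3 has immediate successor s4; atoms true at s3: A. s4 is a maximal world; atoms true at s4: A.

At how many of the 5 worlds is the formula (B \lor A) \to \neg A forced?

0

s0: does not force it — s0 \nVdash (B \lor A) \to \neg A: at the accessible world s2, s2 \Vdash B \lor A but s2 \nVdash \neg A.
s1: does not force it — s1 \nVdash (B \lor A) \to \neg A: at the accessible world s2, s2 \Vdash B \lor A but s2 \nVdash \neg A.
s2: does not force it — s2 \nVdash (B \lor A) \to \neg A: already at s2 itself, s2 \Vdash B \lor A but s2 \nVdash \neg A.
s3: does not force it.
s4: does not force it.
Worlds forcing the formula: { }.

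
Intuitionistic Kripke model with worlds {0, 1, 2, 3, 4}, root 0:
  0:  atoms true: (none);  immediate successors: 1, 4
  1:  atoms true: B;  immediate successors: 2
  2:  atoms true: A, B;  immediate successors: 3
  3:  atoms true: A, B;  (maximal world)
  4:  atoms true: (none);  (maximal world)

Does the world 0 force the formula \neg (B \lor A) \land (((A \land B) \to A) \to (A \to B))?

No

0 \nVdash \neg (B \lor A) \land (((A \land B) \to A) \to (A \to B)) since 0 fails \neg (B \lor A).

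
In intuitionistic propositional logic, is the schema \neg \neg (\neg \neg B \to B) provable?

Yes

This is the double negation of double-negation elimination, which is intuitionistically derivable.
By Glivenko's theorem the double negation of any classical propositional tautology is intuitionistically provable; \neg \neg B \to B is classically a tautology.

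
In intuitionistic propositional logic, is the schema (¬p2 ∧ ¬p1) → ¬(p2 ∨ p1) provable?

Yes

This is a constructively valid De Morgan direction (conjunction of negations to negated disjunction), which is intuitionistically derivable.
If both ¬p2 and ¬p1 hold at a world, no accessible world forces p2 or forces p1, so none forces p2 ∨ p1.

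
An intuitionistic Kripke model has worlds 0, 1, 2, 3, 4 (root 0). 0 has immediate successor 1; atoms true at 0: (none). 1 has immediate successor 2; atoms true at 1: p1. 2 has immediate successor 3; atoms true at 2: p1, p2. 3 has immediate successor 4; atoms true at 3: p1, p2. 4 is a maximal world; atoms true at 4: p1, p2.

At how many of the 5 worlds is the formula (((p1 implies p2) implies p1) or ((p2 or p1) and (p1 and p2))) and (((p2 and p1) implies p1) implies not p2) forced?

0

0: does not force it — 0 does not force (((p1 implies p2) implies p1) or ((p2 or p1) and (p1 and p2))) and (((p2 and p1) implies p1) implies not p2) since 0 fails ((p2 and p1) implies p1) implies not p2.
1: does not force it — 1 does not force (((p1 implies p2) implies p1) or ((p2 or p1) and (p1 and p2))) and (((p2 and p1) implies p1) implies not p2) since 1 fails ((p2 and p1) implies p1) implies not p2.
2: does not force it.
3: does not force it.
4: does not force it.
Worlds forcing the formula: { }.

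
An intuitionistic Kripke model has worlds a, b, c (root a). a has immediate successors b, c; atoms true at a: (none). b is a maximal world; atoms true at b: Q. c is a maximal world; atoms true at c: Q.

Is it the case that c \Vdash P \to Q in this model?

Yes

c \Vdash P \to Q vacuously: no world accessible from c forces the antecedent P.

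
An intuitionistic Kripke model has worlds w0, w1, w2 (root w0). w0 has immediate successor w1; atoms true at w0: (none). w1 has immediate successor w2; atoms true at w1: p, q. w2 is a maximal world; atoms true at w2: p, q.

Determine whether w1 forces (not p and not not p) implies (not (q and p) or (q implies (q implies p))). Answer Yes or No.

w1 forces (not p and not not p) implies (not (q and p) or (q implies (q implies p))) vacuously: no world accessible from w1 forces the antecedent not p and not not p.

Yes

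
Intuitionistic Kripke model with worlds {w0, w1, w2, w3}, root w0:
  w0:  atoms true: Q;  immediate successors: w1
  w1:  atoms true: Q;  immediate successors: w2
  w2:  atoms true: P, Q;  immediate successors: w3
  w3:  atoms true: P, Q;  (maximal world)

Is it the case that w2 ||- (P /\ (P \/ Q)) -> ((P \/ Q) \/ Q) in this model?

w2 ||- (P /\ (P \/ Q)) -> ((P \/ Q) \/ Q): every world accessible from w2 that forces P /\ (P \/ Q) (namely w2, w3) also forces (P \/ Q) \/ Q.

Yes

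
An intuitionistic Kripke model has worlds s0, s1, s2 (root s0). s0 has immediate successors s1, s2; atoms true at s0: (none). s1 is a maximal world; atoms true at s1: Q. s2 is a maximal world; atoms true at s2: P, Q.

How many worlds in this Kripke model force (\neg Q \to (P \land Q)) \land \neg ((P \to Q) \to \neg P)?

1

s0: does not force it — s0 \nVdash (\neg Q \to (P \land Q)) \land \neg ((P \to Q) \to \neg P) since s0 fails \neg ((P \to Q) \to \neg P).
s1: does not force it — s1 \nVdash (\neg Q \to (P \land Q)) \land \neg ((P \to Q) \to \neg P) since s1 fails \neg ((P \to Q) \to \neg P).
s2: forces it.
Worlds forcing the formula: {s2}.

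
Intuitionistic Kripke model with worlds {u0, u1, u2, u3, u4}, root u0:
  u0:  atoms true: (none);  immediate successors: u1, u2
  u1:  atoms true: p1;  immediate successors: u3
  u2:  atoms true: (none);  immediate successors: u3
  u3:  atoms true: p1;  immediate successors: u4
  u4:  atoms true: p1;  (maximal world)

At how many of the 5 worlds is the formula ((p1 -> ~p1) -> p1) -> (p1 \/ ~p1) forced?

u0: does not force it — u0 ||-/- ((p1 -> ~p1) -> p1) -> (p1 \/ ~p1): already at u0 itself, u0 ||- (p1 -> ~p1) -> p1 but u0 ||-/- p1 \/ ~p1.
u1: forces it.
u2: does not force it.
u3: forces it.
u4: forces it.
Worlds forcing the formula: {u1, u3, u4}.

3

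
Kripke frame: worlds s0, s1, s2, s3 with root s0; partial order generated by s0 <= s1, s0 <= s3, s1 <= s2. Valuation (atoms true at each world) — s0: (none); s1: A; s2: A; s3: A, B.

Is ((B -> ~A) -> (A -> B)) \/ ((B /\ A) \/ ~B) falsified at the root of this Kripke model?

Yes

s0 ||-/- ((B -> ~A) -> (A -> B)) \/ ((B /\ A) \/ ~B): neither disjunct is forced at s0.
s0 ||-/- (B -> ~A) -> (A -> B): at the accessible world s1, s1 ||- B -> ~A but s1 ||-/- A -> B.
s1 ||-/- A -> B: already at s1 itself, s1 ||- A but s1 ||-/- B.
s1 lacks atom B, so s1 ||-/- B.
So the root s0 does not force ((B -> ~A) -> (A -> B)) \/ ((B /\ A) \/ ~B); the model is a countermodel.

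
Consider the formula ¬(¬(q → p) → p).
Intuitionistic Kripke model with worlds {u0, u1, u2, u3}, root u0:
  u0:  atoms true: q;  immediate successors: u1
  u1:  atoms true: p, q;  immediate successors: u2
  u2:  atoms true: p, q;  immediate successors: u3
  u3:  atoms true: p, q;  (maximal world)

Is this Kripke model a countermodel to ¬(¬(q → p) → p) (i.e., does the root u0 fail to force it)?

u0 ⊮ ¬(¬(q → p) → p) since u0 is accessible from u0 and u0 ⊩ ¬(q → p) → p.
u0 ⊩ ¬(q → p) → p vacuously: no world accessible from u0 forces the antecedent ¬(q → p).
So the root u0 does not force ¬(¬(q → p) → p); the model is a countermodel.

Yes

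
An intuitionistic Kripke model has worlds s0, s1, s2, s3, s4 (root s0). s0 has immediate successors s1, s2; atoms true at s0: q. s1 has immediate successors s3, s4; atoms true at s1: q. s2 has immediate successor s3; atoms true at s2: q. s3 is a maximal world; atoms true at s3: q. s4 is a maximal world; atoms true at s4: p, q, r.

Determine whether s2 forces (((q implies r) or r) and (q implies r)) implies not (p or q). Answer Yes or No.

s2 forces (((q implies r) or r) and (q implies r)) implies not (p or q) vacuously: no world accessible from s2 forces the antecedent ((q implies r) or r) and (q implies r).

Yes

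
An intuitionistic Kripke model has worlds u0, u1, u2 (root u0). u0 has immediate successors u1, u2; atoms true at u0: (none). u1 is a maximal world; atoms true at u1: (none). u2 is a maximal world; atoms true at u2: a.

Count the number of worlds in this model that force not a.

1

u0: does not force it — u0 does not force not a since u2 is accessible from u0 and u2 forces a.
u1: forces it.
u2: does not force it — u2 does not force not a since u2 is accessible from u2 and u2 forces a.
Worlds forcing the formula: {u1}.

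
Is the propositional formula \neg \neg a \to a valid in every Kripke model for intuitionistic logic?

This is double-negation elimination, which is not intuitionistically valid.
A Kripke countermodel: worlds s0, s1; order generated by s0 \le s1; atoms true at each world — s0:{}; s1:{a}.
s0 \nVdash \neg \neg a \to a: already at s0 itself, s0 \Vdash \neg \neg a but s0 \nVdash a.
s0 lacks atom a, so s0 \nVdash a.
So the root s0 does not force the formula.

No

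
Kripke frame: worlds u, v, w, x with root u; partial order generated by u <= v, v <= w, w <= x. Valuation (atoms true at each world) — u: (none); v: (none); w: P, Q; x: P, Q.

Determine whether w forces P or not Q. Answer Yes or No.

Yes

w forces P or not Q via the disjunct P.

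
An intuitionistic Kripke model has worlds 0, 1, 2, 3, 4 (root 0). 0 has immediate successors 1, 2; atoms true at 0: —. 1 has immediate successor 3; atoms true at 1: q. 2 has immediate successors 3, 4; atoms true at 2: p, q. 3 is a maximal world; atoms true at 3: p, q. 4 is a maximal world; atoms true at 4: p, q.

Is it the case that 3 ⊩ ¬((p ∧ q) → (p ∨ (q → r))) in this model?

No

3 ⊮ ¬((p ∧ q) → (p ∨ (q → r))) since 3 is accessible from 3 and 3 ⊩ (p ∧ q) → (p ∨ (q → r)).
3 ⊩ (p ∧ q) → (p ∨ (q → r)): every world accessible from 3 that forces p ∧ q (namely 3) also forces p ∨ (q → r).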